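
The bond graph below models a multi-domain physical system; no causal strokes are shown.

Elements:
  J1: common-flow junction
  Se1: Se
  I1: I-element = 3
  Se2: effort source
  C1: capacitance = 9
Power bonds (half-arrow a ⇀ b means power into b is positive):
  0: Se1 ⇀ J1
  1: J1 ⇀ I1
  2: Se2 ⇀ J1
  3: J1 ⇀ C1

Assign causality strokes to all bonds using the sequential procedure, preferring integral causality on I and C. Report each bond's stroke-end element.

#0 →J1  (Se1 (Se) sets effort on bond)
#2 →J1  (Se2: effort source, stroke at far end)
#1 →I1  (I1: I, integral causality)
#3 →J1  (J1: bond 1 brought flow, rest push out)

#0 |J1
#1 |I1
#2 |J1
#3 |J1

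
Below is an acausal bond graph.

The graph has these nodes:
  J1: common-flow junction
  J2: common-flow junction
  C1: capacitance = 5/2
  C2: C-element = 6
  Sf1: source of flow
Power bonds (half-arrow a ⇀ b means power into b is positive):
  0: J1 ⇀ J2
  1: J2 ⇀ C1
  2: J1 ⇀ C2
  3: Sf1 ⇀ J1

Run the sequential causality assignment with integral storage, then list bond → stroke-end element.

β0 |J1
β1 |J2
β2 |J1
β3 |Sf1

bond 3 →Sf1  (Sf1: flow source, stroke at near end)
bond 0 →J1  (J1 flow already set via bond 3)
bond 2 →J1  (common-f at J1 fixed by 3)
bond 1 →J2  (1-jn J2 has f-setter on 0)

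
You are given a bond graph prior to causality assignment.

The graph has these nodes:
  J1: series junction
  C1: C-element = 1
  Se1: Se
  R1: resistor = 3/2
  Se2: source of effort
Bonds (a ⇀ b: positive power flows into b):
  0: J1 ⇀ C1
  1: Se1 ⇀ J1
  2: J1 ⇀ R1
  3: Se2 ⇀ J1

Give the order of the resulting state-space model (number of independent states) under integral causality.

1  (C1 all integral)

bond 1 stroke at J1  (source Se1 imposes e)
bond 3 stroke at J1  (Se2: effort source, stroke at far end)
bond 0 stroke at J1  (C1 outputs effort q/C1)
bond 2 stroke at R1  (closing 1-jn rule on J1)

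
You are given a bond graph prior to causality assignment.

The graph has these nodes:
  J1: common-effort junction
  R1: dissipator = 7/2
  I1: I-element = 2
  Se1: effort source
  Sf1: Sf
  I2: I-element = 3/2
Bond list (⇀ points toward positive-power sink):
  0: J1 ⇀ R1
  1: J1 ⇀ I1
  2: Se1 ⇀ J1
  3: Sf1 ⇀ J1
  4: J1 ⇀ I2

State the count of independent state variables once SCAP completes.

2  (I1, I2 all integral)

bond 2 |J1  (Se1 fixes effort; stroke away)
bond 3 |Sf1  (Sf1 fixes flow; stroke at Sf1)
bond 0 |R1  (J1 effort already set via bond 2)
bond 1 |I1  (J1: bond 2 brought effort, rest push out)
bond 4 |I2  (0-jn J1 has e-setter on 2)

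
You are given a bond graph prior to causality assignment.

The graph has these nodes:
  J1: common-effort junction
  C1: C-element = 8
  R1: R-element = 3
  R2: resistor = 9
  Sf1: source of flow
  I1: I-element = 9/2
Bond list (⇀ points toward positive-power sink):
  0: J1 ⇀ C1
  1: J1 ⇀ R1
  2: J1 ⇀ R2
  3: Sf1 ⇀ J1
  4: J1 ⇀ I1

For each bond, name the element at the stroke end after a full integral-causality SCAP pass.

bond 3 stroke→Sf1  (Sf1: flow source, stroke at near end)
bond 0 stroke→J1  (C1: C, integral causality)
bond 1 stroke→R1  (0-jn J1 has e-setter on 0)
bond 2 stroke→R2  (J1: bond 0 brought effort, rest push out)
bond 4 stroke→I1  (common-e at J1 fixed by 0)

bond 0 stroke at J1
bond 1 stroke at R1
bond 2 stroke at R2
bond 3 stroke at Sf1
bond 4 stroke at I1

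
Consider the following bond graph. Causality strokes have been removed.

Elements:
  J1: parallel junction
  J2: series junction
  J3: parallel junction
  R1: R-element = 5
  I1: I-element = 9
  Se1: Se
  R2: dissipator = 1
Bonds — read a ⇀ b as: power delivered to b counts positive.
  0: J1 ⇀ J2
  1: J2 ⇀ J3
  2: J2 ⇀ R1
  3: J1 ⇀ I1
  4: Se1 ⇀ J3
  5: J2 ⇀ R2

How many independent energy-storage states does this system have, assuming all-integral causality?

bond 4 stroke at J3  (Se1: effort source, stroke at far end)
bond 1 stroke at J2  (common-e at J3 fixed by 4)
bond 3 stroke at I1  (I1: I, integral causality)
bond 0 stroke at J1  (J1: last free bond brings effort in)
bond 2 stroke at J2  (J2: bond 0 brought flow, rest push out)
bond 5 stroke at J2  (J2 flow already set via bond 0)

1  (I1 all integral)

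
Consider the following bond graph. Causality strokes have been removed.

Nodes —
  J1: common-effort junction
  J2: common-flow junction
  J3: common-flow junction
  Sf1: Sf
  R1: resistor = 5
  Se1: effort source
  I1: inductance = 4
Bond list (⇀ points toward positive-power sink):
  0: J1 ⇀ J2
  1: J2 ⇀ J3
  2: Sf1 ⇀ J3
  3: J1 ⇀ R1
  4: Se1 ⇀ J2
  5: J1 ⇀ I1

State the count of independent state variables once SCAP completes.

β2 stroke at Sf1  (source Sf1 imposes f)
β4 stroke at J2  (Se1: effort source, stroke at far end)
β1 stroke at J3  (common-f at J3 fixed by 2)
β0 stroke at J2  (J2: bond 1 brought flow, rest push out)
β5 stroke at I1  (I1 integral (f out))
β3 stroke at J1  (J1 needs exactly one e-in)

1  (I1 all integral)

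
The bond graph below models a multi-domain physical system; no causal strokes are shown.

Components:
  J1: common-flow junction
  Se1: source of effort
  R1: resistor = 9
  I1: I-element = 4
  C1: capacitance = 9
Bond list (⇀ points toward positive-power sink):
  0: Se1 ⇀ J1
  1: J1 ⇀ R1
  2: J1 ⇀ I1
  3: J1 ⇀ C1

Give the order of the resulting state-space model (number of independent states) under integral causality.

2  (C1, I1 all integral)

bond 0 →J1  (source Se1 imposes e)
bond 2 →I1  (prefer integral on I1)
bond 1 →J1  (J1 flow already set via bond 2)
bond 3 →J1  (1-jn J1 has f-setter on 2)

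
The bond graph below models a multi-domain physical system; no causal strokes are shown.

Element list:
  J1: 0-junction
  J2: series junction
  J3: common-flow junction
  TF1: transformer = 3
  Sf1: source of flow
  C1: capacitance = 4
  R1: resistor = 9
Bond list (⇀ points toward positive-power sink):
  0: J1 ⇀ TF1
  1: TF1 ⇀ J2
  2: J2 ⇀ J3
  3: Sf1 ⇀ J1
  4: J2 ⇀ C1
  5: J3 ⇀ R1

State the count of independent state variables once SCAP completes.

1  (C1 all integral)

#3 |Sf1  (Sf1 fixes flow; stroke at Sf1)
#0 |J1  (J1: last free bond brings effort in)
#1 |TF1  (TF1 one-in-one-out from 0)
#2 |J2  (J2 flow already set via bond 1)
#4 |J2  (J2 flow already set via bond 1)
#5 |J3  (J3 flow already set via bond 2)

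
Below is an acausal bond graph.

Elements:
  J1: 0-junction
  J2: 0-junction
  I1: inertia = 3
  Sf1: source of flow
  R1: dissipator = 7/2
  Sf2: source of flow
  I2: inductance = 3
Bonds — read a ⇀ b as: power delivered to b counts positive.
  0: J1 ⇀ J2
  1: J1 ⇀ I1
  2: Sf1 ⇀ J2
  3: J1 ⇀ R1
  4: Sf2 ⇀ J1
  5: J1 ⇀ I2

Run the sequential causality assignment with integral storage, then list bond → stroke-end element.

#0 stroke at J2
#1 stroke at I1
#2 stroke at Sf1
#3 stroke at J1
#4 stroke at Sf2
#5 stroke at I2

β2 stroke→Sf1  (Sf1: flow source, stroke at near end)
β4 stroke→Sf2  (source Sf2 imposes f)
β0 stroke→J2  (only one effort-in slot at J2)
β1 stroke→I1  (I1 integral (f out))
β5 stroke→I2  (prefer integral on I2)
β3 stroke→J1  (only one effort-in slot at J1)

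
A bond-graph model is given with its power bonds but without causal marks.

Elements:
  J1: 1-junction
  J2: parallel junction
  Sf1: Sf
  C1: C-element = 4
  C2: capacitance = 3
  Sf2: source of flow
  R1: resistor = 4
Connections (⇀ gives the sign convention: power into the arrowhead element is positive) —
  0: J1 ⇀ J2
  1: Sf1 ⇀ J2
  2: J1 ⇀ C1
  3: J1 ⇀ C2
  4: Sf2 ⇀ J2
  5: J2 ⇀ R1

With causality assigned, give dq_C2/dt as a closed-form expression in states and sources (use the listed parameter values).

dq_C2/dt = -F_Sf1 - F_Sf2 - q_C1/16 - q_C2/12

b1 stroke at Sf1  (source Sf1 imposes f)
b4 stroke at Sf2  (Sf2 fixes flow; stroke at Sf2)
b2 stroke at J1  (C1 outputs effort q/C1)
b3 stroke at J1  (C2 outputs effort q/C2)
b0 stroke at J2  (closing 1-jn rule on J1)
b5 stroke at R1  (J2 effort already set via bond 0)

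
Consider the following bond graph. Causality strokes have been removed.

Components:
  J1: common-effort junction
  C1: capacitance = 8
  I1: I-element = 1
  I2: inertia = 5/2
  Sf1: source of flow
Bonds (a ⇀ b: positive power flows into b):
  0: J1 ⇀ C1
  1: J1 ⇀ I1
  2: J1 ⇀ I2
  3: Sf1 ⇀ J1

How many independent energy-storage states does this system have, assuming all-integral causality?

#3 |Sf1  (Sf1 (Sf) sets flow on bond)
#0 |J1  (C1: C, integral causality)
#1 |I1  (J1 effort already set via bond 0)
#2 |I2  (J1 effort already set via bond 0)

3  (C1, I1, I2 all integral)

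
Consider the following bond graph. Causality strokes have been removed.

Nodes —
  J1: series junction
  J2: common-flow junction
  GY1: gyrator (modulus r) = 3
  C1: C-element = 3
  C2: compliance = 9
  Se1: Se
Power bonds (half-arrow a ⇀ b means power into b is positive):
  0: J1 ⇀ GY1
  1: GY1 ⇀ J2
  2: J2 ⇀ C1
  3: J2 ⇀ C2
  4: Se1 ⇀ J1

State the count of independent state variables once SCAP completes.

β4 stroke at J1  (Se1 (Se) sets effort on bond)
β0 stroke at GY1  (J1: last free bond brings flow in)
β1 stroke at GY1  (through GY1, causality inverts; strokes same side of GY1)
β2 stroke at J2  (common-f at J2 fixed by 1)
β3 stroke at J2  (1-jn J2 has f-setter on 1)

2  (C1, C2 all integral)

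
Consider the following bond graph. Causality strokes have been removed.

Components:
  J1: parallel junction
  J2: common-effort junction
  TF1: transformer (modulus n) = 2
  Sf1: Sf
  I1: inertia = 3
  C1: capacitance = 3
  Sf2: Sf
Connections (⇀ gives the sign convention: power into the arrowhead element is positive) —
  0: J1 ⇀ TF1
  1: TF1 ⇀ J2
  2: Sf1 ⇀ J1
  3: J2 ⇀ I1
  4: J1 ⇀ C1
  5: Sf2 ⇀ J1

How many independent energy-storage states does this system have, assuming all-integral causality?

b2 stroke at Sf1  (source Sf1 imposes f)
b5 stroke at Sf2  (source Sf2 imposes f)
b3 stroke at I1  (prefer integral on I1)
b1 stroke at J2  (J2: last free bond brings effort in)
b0 stroke at TF1  (TF1 one-in-one-out from 1)
b4 stroke at J1  (J1 needs exactly one e-in)

2  (C1, I1 all integral)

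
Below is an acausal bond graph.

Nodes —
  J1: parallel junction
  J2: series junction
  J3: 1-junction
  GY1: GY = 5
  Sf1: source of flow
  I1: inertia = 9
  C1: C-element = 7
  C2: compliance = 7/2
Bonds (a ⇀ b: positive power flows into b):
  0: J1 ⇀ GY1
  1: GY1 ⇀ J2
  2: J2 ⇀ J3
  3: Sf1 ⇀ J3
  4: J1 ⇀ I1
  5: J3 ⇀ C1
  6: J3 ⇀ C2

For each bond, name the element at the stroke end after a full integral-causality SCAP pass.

bond 3 stroke→Sf1  (Sf1 fixes flow; stroke at Sf1)
bond 2 stroke→J3  (1-jn J3 has f-setter on 3)
bond 5 stroke→J3  (J3: bond 3 brought flow, rest push out)
bond 6 stroke→J3  (1-jn J3 has f-setter on 3)
bond 1 stroke→J2  (common-f at J2 fixed by 2)
bond 0 stroke→J1  (GY1: gyrator matches bond 1)
bond 4 stroke→I1  (J1 effort already set via bond 0)

bond 0 stroke→J1
bond 1 stroke→J2
bond 2 stroke→J3
bond 3 stroke→Sf1
bond 4 stroke→I1
bond 5 stroke→J3
bond 6 stroke→J3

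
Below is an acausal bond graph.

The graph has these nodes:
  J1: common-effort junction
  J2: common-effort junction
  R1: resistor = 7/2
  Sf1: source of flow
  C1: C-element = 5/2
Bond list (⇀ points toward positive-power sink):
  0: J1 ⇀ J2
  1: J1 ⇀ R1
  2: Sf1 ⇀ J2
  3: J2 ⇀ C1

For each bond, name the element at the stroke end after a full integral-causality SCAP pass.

b0 →J1
b1 →R1
b2 →Sf1
b3 →J2

bond 2 |Sf1  (Sf1 fixes flow; stroke at Sf1)
bond 3 |J2  (C1 outputs effort q/C1)
bond 0 |J1  (J2: bond 3 brought effort, rest push out)
bond 1 |R1  (0-jn J1 has e-setter on 0)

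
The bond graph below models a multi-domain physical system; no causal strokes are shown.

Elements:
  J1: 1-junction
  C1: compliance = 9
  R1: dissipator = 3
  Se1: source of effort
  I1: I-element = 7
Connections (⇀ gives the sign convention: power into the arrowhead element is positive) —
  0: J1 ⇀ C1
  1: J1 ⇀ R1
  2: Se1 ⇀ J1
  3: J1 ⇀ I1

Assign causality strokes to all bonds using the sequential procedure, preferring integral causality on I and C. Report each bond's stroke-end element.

#2 stroke→J1  (Se1 fixes effort; stroke away)
#0 stroke→J1  (C1 outputs effort q/C1)
#3 stroke→I1  (prefer integral on I1)
#1 stroke→J1  (J1 flow already set via bond 3)

β0 |J1
β1 |J1
β2 |J1
β3 |I1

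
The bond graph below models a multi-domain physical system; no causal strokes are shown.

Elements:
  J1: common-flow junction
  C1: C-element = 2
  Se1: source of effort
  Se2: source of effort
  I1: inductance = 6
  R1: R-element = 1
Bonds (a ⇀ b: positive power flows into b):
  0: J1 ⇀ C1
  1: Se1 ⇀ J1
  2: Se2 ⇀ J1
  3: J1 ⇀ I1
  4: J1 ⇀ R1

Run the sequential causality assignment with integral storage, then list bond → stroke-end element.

β0 stroke at J1
β1 stroke at J1
β2 stroke at J1
β3 stroke at I1
β4 stroke at J1

bond 1 stroke at J1  (Se1: effort source, stroke at far end)
bond 2 stroke at J1  (source Se2 imposes e)
bond 0 stroke at J1  (C1 integral (e out))
bond 3 stroke at I1  (I1 integral (f out))
bond 4 stroke at J1  (common-f at J1 fixed by 3)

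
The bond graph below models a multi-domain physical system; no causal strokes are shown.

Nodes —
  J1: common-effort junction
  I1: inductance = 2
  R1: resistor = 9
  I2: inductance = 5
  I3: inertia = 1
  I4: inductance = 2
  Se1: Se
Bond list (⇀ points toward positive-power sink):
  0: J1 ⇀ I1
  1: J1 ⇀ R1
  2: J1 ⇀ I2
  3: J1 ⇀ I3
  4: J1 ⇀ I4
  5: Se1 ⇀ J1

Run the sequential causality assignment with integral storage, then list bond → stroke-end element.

β5 stroke at J1  (source Se1 imposes e)
β0 stroke at I1  (J1: bond 5 brought effort, rest push out)
β1 stroke at R1  (J1 effort already set via bond 5)
β2 stroke at I2  (common-e at J1 fixed by 5)
β3 stroke at I3  (J1 effort already set via bond 5)
β4 stroke at I4  (J1 effort already set via bond 5)

bond 0 |I1
bond 1 |R1
bond 2 |I2
bond 3 |I3
bond 4 |I4
bond 5 |J1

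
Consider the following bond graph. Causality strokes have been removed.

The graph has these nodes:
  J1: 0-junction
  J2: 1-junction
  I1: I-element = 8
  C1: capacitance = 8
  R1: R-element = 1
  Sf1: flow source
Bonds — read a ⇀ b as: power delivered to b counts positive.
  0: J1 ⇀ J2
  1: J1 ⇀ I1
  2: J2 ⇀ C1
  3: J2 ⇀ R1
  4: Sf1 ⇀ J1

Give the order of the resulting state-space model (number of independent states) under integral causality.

β4 stroke→Sf1  (Sf1: flow source, stroke at near end)
β1 stroke→I1  (prefer integral on I1)
β0 stroke→J1  (only one effort-in slot at J1)
β2 stroke→J2  (common-f at J2 fixed by 0)
β3 stroke→J2  (1-jn J2 has f-setter on 0)

2  (C1, I1 all integral)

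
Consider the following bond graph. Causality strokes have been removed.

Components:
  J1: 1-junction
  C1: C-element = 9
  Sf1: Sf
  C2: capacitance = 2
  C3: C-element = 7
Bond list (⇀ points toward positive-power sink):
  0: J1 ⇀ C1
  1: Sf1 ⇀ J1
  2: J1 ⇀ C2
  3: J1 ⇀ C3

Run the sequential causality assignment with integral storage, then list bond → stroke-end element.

bond 0 |J1
bond 1 |Sf1
bond 2 |J1
bond 3 |J1

β1 |Sf1  (Sf1 fixes flow; stroke at Sf1)
β0 |J1  (1-jn J1 has f-setter on 1)
β2 |J1  (J1 flow already set via bond 1)
β3 |J1  (common-f at J1 fixed by 1)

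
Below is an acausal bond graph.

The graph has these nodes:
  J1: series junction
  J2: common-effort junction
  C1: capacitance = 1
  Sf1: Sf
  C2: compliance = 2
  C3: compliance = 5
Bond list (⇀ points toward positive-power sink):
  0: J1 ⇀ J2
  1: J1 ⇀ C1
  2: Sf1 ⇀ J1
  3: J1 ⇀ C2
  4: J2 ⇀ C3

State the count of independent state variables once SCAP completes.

b2 →Sf1  (Sf1 (Sf) sets flow on bond)
b0 →J1  (1-jn J1 has f-setter on 2)
b1 →J1  (common-f at J1 fixed by 2)
b3 →J1  (common-f at J1 fixed by 2)
b4 →J2  (J2 needs exactly one e-in)

3  (C1, C2, C3 all integral)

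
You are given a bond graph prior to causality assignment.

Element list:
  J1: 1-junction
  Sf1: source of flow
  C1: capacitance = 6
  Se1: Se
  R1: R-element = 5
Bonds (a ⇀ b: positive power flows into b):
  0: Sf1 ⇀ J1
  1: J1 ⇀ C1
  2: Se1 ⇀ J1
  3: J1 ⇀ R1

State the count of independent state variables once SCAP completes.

b0 stroke at Sf1  (source Sf1 imposes f)
b2 stroke at J1  (Se1 (Se) sets effort on bond)
b1 stroke at J1  (J1: bond 0 brought flow, rest push out)
b3 stroke at J1  (common-f at J1 fixed by 0)

1  (C1 all integral)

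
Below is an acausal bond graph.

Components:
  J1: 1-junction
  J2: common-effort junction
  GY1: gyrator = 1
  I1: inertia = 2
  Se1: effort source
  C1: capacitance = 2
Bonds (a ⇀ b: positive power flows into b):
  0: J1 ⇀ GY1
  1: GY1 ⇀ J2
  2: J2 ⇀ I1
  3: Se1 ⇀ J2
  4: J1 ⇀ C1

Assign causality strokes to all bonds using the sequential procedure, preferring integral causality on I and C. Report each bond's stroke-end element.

β3 stroke→J2  (Se1 fixes effort; stroke away)
β1 stroke→GY1  (common-e at J2 fixed by 3)
β2 stroke→I1  (0-jn J2 has e-setter on 3)
β0 stroke→GY1  (GY GY1: same side as bond 1)
β4 stroke→J1  (common-f at J1 fixed by 0)

β0 stroke at GY1
β1 stroke at GY1
β2 stroke at I1
β3 stroke at J2
β4 stroke at J1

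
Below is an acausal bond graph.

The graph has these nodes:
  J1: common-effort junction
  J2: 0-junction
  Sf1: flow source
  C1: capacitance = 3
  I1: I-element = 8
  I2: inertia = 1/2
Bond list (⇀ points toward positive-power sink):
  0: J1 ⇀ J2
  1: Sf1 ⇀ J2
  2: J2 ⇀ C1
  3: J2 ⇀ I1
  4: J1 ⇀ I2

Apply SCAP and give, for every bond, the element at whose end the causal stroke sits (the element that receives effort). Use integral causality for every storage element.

#0 →J1
#1 →Sf1
#2 →J2
#3 →I1
#4 →I2

bond 1 |Sf1  (source Sf1 imposes f)
bond 2 |J2  (C1: C, integral causality)
bond 0 |J1  (J2: bond 2 brought effort, rest push out)
bond 3 |I1  (common-e at J2 fixed by 2)
bond 4 |I2  (J1 effort already set via bond 0)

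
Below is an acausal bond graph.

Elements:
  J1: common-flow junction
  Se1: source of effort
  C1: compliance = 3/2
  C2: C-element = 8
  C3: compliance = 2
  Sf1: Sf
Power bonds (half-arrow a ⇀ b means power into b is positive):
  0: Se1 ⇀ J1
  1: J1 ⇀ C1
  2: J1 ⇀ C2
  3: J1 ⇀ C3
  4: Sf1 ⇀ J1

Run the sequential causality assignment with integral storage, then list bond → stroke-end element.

β0 |J1
β1 |J1
β2 |J1
β3 |J1
β4 |Sf1

β0 stroke at J1  (Se1 fixes effort; stroke away)
β4 stroke at Sf1  (Sf1 (Sf) sets flow on bond)
β1 stroke at J1  (1-jn J1 has f-setter on 4)
β2 stroke at J1  (common-f at J1 fixed by 4)
β3 stroke at J1  (J1 flow already set via bond 4)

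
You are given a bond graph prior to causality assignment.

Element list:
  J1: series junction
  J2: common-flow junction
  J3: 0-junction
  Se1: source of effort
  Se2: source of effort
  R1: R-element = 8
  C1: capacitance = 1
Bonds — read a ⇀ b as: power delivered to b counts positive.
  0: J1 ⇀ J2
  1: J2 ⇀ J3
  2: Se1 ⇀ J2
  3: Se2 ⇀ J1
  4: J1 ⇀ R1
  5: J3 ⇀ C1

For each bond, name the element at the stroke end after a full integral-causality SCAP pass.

#0 stroke→J1
#1 stroke→J2
#2 stroke→J2
#3 stroke→J1
#4 stroke→R1
#5 stroke→J3

bond 2 →J2  (Se1: effort source, stroke at far end)
bond 3 →J1  (Se2 fixes effort; stroke away)
bond 5 →J3  (C1 outputs effort q/C1)
bond 1 →J2  (0-jn J3 has e-setter on 5)
bond 0 →J1  (only one flow-in slot at J2)
bond 4 →R1  (closing 1-jn rule on J1)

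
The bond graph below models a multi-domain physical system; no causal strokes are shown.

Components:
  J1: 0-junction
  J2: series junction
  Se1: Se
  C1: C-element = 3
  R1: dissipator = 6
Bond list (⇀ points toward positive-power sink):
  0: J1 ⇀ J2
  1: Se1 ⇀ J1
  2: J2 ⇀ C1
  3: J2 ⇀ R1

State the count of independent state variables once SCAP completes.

b1 →J1  (Se1 fixes effort; stroke away)
b0 →J2  (J1: bond 1 brought effort, rest push out)
b2 →J2  (C1: C, integral causality)
b3 →R1  (J2 needs exactly one f-in)

1  (C1 all integral)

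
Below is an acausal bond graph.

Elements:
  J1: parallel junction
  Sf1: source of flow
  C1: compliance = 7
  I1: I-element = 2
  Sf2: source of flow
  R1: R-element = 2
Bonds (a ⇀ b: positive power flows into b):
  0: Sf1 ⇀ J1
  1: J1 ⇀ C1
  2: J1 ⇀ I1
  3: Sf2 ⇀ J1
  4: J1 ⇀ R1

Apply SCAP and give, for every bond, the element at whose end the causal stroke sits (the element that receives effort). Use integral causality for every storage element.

#0 |Sf1  (Sf1: flow source, stroke at near end)
#3 |Sf2  (Sf2 fixes flow; stroke at Sf2)
#1 |J1  (C1: C, integral causality)
#2 |I1  (0-jn J1 has e-setter on 1)
#4 |R1  (0-jn J1 has e-setter on 1)

#0 stroke→Sf1
#1 stroke→J1
#2 stroke→I1
#3 stroke→Sf2
#4 stroke→R1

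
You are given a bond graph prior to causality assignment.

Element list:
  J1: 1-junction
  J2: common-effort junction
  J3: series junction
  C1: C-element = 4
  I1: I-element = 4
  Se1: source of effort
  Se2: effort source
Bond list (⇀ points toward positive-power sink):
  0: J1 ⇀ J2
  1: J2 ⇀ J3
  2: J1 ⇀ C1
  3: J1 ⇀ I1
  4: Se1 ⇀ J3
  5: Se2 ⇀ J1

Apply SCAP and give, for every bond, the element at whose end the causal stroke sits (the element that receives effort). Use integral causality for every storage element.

b4 →J3  (Se1 (Se) sets effort on bond)
b5 →J1  (Se2: effort source, stroke at far end)
b1 →J2  (only one flow-in slot at J3)
b0 →J1  (0-jn J2 has e-setter on 1)
b2 →J1  (prefer integral on C1)
b3 →I1  (closing 1-jn rule on J1)

#0 →J1
#1 →J2
#2 →J1
#3 →I1
#4 →J3
#5 →J1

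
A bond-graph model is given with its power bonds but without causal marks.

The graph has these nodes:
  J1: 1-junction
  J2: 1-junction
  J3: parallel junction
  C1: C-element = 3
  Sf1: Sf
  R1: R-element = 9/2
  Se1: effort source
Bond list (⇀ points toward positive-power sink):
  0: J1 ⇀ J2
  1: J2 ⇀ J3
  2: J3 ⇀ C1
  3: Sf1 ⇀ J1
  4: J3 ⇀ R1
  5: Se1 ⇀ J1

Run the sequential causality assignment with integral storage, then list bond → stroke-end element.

bond 3 stroke→Sf1  (Sf1 fixes flow; stroke at Sf1)
bond 5 stroke→J1  (Se1: effort source, stroke at far end)
bond 0 stroke→J1  (common-f at J1 fixed by 3)
bond 1 stroke→J2  (J2: bond 0 brought flow, rest push out)
bond 2 stroke→J3  (prefer integral on C1)
bond 4 stroke→R1  (J3 effort already set via bond 2)

β0 stroke at J1
β1 stroke at J2
β2 stroke at J3
β3 stroke at Sf1
β4 stroke at R1
β5 stroke at J1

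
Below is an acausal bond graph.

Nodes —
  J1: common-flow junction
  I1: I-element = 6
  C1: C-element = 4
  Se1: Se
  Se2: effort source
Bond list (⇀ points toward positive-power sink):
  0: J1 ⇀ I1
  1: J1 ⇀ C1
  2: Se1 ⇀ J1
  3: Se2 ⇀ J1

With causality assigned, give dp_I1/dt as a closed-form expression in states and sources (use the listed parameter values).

b2 |J1  (source Se1 imposes e)
b3 |J1  (source Se2 imposes e)
b0 |I1  (prefer integral on I1)
b1 |J1  (J1: bond 0 brought flow, rest push out)

dp_I1/dt = E_Se1 + E_Se2 - q_C1/4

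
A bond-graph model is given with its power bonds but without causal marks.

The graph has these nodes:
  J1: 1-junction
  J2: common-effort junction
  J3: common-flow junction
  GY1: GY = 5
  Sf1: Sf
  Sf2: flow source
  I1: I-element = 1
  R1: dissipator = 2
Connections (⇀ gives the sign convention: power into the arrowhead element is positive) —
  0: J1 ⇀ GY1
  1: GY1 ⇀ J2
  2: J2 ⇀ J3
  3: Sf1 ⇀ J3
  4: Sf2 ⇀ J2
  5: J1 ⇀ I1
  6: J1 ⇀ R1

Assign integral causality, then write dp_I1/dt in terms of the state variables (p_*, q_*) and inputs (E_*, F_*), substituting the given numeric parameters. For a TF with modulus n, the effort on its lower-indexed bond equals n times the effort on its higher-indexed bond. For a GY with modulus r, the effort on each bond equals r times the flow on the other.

dp_I1/dt = -5*F_Sf1 + 5*F_Sf2 - 2*p_I1

#3 →Sf1  (Sf1 (Sf) sets flow on bond)
#4 →Sf2  (source Sf2 imposes f)
#2 →J3  (1-jn J3 has f-setter on 3)
#1 →J2  (only one effort-in slot at J2)
#0 →J1  (through GY1, causality inverts; strokes same side of GY1)
#5 →I1  (I1 outputs flow p/I1)
#6 →J1  (common-f at J1 fixed by 5)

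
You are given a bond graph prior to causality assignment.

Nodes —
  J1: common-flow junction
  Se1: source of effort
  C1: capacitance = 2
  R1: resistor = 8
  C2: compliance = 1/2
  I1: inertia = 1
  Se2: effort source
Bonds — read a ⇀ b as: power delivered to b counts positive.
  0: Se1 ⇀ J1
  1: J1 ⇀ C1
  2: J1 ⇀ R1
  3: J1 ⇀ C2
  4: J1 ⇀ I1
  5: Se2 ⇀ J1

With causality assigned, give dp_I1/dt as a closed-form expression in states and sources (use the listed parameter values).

bond 0 stroke at J1  (source Se1 imposes e)
bond 5 stroke at J1  (source Se2 imposes e)
bond 1 stroke at J1  (C1 integral (e out))
bond 3 stroke at J1  (prefer integral on C2)
bond 4 stroke at I1  (I1 integral (f out))
bond 2 stroke at J1  (J1: bond 4 brought flow, rest push out)

dp_I1/dt = E_Se1 + E_Se2 - 8*p_I1 - q_C1/2 - 2*q_C2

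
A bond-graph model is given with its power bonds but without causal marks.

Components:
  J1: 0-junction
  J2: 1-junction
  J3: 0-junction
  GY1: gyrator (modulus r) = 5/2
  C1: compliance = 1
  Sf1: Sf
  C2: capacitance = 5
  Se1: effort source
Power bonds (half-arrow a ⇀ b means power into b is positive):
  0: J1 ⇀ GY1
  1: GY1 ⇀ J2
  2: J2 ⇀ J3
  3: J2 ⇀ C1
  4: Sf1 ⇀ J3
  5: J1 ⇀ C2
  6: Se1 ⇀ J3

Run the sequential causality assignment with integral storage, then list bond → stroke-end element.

#0 stroke→GY1
#1 stroke→GY1
#2 stroke→J2
#3 stroke→J2
#4 stroke→Sf1
#5 stroke→J1
#6 stroke→J3

β4 stroke at Sf1  (Sf1 (Sf) sets flow on bond)
β6 stroke at J3  (Se1 fixes effort; stroke away)
β2 stroke at J2  (J3: bond 6 brought effort, rest push out)
β3 stroke at J2  (C1 integral (e out))
β1 stroke at GY1  (J2: last free bond brings flow in)
β0 stroke at GY1  (through GY1, causality inverts; strokes same side of GY1)
β5 stroke at J1  (closing 0-jn rule on J1)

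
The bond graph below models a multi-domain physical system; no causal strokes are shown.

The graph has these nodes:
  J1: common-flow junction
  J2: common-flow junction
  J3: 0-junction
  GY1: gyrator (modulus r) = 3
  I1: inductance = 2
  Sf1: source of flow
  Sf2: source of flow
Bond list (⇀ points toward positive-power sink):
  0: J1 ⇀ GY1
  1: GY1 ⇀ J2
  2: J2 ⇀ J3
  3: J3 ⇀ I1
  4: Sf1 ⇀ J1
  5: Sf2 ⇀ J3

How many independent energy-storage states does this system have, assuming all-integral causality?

1  (I1 all integral)

#4 stroke→Sf1  (Sf1: flow source, stroke at near end)
#5 stroke→Sf2  (Sf2 (Sf) sets flow on bond)
#0 stroke→J1  (common-f at J1 fixed by 4)
#1 stroke→J2  (GY1 both-in/both-out from 0)
#2 stroke→J3  (only one flow-in slot at J2)
#3 stroke→I1  (0-jn J3 has e-setter on 2)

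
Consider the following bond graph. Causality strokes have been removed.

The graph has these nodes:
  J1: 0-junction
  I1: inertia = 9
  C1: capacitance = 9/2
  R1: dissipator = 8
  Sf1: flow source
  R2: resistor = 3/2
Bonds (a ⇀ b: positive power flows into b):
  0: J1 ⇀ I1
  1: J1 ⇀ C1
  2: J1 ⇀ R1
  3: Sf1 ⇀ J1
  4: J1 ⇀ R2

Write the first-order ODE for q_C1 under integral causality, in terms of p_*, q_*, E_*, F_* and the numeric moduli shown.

dq_C1/dt = F_Sf1 - p_I1/9 - 19*q_C1/108

b3 |Sf1  (Sf1 (Sf) sets flow on bond)
b0 |I1  (I1 outputs flow p/I1)
b1 |J1  (C1 integral (e out))
b2 |R1  (J1 effort already set via bond 1)
b4 |R2  (common-e at J1 fixed by 1)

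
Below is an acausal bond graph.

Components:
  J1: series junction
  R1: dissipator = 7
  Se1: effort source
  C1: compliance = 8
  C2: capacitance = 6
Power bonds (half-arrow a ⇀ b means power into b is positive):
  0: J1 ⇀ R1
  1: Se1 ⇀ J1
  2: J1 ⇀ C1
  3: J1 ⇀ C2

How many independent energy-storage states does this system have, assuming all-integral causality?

bond 1 →J1  (Se1 fixes effort; stroke away)
bond 2 →J1  (C1 integral (e out))
bond 3 →J1  (C2 outputs effort q/C2)
bond 0 →R1  (closing 1-jn rule on J1)

2  (C1, C2 all integral)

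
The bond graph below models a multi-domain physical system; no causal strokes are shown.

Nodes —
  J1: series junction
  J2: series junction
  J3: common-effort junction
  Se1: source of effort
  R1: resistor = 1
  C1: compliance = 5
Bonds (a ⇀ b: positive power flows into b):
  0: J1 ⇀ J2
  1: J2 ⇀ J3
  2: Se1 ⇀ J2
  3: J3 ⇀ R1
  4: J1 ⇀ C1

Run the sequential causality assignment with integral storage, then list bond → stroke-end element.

b0 |J2
b1 |J3
b2 |J2
b3 |R1
b4 |J1

b2 |J2  (source Se1 imposes e)
b4 |J1  (C1 outputs effort q/C1)
b0 |J2  (closing 1-jn rule on J1)
b1 |J3  (only one flow-in slot at J2)
b3 |R1  (J3 effort already set via bond 1)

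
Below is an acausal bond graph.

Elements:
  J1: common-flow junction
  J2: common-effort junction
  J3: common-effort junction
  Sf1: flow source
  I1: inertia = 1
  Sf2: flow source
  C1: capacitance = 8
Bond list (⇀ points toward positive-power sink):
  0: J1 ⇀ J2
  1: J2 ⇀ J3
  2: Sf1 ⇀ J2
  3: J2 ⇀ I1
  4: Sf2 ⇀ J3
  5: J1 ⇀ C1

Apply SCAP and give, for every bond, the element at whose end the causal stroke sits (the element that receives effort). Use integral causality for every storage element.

bond 0 stroke at J2
bond 1 stroke at J3
bond 2 stroke at Sf1
bond 3 stroke at I1
bond 4 stroke at Sf2
bond 5 stroke at J1

b2 |Sf1  (source Sf1 imposes f)
b4 |Sf2  (Sf2: flow source, stroke at near end)
b1 |J3  (closing 0-jn rule on J3)
b3 |I1  (I1: I, integral causality)
b0 |J2  (J2: last free bond brings effort in)
b5 |J1  (J1: bond 0 brought flow, rest push out)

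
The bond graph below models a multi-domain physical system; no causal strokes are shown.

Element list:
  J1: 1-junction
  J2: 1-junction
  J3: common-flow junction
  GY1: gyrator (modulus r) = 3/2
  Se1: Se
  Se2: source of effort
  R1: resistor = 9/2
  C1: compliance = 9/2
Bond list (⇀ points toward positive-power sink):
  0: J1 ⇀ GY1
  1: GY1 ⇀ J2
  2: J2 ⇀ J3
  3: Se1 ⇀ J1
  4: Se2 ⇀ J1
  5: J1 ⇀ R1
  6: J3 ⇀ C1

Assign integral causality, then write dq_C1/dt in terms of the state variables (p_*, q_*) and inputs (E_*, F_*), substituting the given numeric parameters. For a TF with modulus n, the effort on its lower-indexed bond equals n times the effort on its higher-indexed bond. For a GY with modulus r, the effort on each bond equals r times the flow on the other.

#3 stroke at J1  (source Se1 imposes e)
#4 stroke at J1  (Se2 fixes effort; stroke away)
#6 stroke at J3  (prefer integral on C1)
#2 stroke at J2  (closing 1-jn rule on J3)
#1 stroke at GY1  (J2 needs exactly one f-in)
#0 stroke at GY1  (through GY1, causality inverts; strokes same side of GY1)
#5 stroke at J1  (common-f at J1 fixed by 0)

dq_C1/dt = 2*E_Se1/3 + 2*E_Se2/3 - 4*q_C1/9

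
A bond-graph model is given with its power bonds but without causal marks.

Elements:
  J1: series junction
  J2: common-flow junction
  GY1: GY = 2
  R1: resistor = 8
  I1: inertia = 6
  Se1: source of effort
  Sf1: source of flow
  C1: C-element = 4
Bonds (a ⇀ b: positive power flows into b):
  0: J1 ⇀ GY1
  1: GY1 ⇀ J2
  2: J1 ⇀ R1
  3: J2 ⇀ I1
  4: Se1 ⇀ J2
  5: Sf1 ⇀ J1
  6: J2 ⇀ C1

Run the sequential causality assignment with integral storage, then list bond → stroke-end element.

b4 →J2  (source Se1 imposes e)
b5 →Sf1  (Sf1 (Sf) sets flow on bond)
b0 →J1  (J1: bond 5 brought flow, rest push out)
b2 →J1  (J1 flow already set via bond 5)
b1 →J2  (through GY1, causality inverts; strokes same side of GY1)
b3 →I1  (prefer integral on I1)
b6 →J2  (J2: bond 3 brought flow, rest push out)

b0 →J1
b1 →J2
b2 →J1
b3 →I1
b4 →J2
b5 →Sf1
b6 →J2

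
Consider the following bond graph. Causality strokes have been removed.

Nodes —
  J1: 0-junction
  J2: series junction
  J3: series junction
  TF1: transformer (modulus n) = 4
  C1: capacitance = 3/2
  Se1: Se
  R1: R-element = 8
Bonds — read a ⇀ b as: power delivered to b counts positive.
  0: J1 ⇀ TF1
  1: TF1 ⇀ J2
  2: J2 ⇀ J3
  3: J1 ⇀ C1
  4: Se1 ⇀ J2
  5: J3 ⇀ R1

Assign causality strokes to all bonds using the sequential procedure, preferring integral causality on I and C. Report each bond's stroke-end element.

b0 |TF1
b1 |J2
b2 |J3
b3 |J1
b4 |J2
b5 |R1

β4 |J2  (Se1 (Se) sets effort on bond)
β3 |J1  (C1 outputs effort q/C1)
β0 |TF1  (0-jn J1 has e-setter on 3)
β1 |J2  (TF TF1: opposite of bond 0)
β2 |J3  (J2: last free bond brings flow in)
β5 |R1  (J3: last free bond brings flow in)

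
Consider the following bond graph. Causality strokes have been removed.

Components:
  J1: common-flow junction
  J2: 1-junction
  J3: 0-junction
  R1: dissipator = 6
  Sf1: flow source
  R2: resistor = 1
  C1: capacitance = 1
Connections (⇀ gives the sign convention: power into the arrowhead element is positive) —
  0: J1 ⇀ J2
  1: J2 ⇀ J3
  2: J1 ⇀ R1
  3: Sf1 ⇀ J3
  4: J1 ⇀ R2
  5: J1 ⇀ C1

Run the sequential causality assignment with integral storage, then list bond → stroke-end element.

#0 stroke at J2
#1 stroke at J3
#2 stroke at J1
#3 stroke at Sf1
#4 stroke at J1
#5 stroke at J1

b3 stroke→Sf1  (Sf1 (Sf) sets flow on bond)
b1 stroke→J3  (closing 0-jn rule on J3)
b0 stroke→J2  (J2 flow already set via bond 1)
b2 stroke→J1  (J1: bond 0 brought flow, rest push out)
b4 stroke→J1  (J1 flow already set via bond 0)
b5 stroke→J1  (common-f at J1 fixed by 0)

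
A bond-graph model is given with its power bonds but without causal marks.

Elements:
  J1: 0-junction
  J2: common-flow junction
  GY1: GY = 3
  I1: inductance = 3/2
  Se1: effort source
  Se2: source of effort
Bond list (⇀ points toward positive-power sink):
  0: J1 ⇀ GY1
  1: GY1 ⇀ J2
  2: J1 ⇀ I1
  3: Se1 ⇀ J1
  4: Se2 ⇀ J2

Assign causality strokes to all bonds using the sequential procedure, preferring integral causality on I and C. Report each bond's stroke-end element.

bond 3 stroke at J1  (Se1: effort source, stroke at far end)
bond 4 stroke at J2  (source Se2 imposes e)
bond 0 stroke at GY1  (J1 effort already set via bond 3)
bond 2 stroke at I1  (J1 effort already set via bond 3)
bond 1 stroke at GY1  (closing 1-jn rule on J2)

β0 stroke→GY1
β1 stroke→GY1
β2 stroke→I1
β3 stroke→J1
β4 stroke→J2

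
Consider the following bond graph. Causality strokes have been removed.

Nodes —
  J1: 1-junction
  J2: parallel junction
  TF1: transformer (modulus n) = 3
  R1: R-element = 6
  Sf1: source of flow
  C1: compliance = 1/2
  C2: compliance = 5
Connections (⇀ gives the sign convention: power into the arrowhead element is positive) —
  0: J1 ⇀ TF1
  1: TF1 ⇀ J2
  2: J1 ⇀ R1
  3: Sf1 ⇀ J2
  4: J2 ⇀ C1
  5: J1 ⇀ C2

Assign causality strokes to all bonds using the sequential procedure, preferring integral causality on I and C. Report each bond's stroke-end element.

bond 0 |J1
bond 1 |TF1
bond 2 |R1
bond 3 |Sf1
bond 4 |J2
bond 5 |J1

β3 |Sf1  (Sf1 fixes flow; stroke at Sf1)
β4 |J2  (prefer integral on C1)
β1 |TF1  (J2 effort already set via bond 4)
β0 |J1  (TF1: transformer flips bond 1)
β5 |J1  (C2 outputs effort q/C2)
β2 |R1  (only one flow-in slot at J1)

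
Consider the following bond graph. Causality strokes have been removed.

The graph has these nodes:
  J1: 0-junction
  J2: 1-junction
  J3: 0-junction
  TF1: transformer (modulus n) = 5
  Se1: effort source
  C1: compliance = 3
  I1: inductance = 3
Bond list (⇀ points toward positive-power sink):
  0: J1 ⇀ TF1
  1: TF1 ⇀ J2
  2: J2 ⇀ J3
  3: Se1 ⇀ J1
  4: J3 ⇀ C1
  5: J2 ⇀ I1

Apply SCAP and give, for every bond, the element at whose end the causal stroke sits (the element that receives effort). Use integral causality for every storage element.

b3 stroke at J1  (Se1 fixes effort; stroke away)
b0 stroke at TF1  (J1 effort already set via bond 3)
b1 stroke at J2  (TF TF1: opposite of bond 0)
b4 stroke at J3  (C1: C, integral causality)
b2 stroke at J2  (J3: bond 4 brought effort, rest push out)
b5 stroke at I1  (closing 1-jn rule on J2)

β0 stroke→TF1
β1 stroke→J2
β2 stroke→J2
β3 stroke→J1
β4 stroke→J3
β5 stroke→I1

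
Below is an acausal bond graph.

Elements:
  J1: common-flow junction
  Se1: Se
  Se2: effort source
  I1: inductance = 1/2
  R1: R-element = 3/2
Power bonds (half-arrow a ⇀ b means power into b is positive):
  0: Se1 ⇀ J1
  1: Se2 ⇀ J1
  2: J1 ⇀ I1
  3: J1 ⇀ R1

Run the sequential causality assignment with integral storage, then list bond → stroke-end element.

bond 0 stroke→J1  (Se1 fixes effort; stroke away)
bond 1 stroke→J1  (Se2 (Se) sets effort on bond)
bond 2 stroke→I1  (I1 integral (f out))
bond 3 stroke→J1  (J1: bond 2 brought flow, rest push out)

β0 →J1
β1 →J1
β2 →I1
β3 →J1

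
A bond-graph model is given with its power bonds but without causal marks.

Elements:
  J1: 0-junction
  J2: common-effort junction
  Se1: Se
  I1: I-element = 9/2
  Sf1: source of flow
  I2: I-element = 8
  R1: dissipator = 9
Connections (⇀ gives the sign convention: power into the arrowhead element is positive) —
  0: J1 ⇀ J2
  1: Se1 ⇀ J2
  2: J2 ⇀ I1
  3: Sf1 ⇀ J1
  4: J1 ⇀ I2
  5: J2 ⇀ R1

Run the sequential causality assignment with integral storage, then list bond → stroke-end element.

bond 0 |J1
bond 1 |J2
bond 2 |I1
bond 3 |Sf1
bond 4 |I2
bond 5 |R1

#1 stroke at J2  (Se1: effort source, stroke at far end)
#3 stroke at Sf1  (source Sf1 imposes f)
#0 stroke at J1  (0-jn J2 has e-setter on 1)
#2 stroke at I1  (J2 effort already set via bond 1)
#5 stroke at R1  (J2 effort already set via bond 1)
#4 stroke at I2  (common-e at J1 fixed by 0)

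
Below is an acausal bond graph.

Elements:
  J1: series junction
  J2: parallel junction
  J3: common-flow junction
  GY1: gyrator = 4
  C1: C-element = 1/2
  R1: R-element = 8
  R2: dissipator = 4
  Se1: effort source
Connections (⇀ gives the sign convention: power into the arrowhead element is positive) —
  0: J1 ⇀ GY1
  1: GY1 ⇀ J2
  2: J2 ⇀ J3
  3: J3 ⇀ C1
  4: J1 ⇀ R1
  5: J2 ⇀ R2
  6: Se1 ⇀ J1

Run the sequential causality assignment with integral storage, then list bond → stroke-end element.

bond 0 stroke at GY1
bond 1 stroke at GY1
bond 2 stroke at J2
bond 3 stroke at J3
bond 4 stroke at J1
bond 5 stroke at R2
bond 6 stroke at J1

β6 →J1  (Se1: effort source, stroke at far end)
β3 →J3  (prefer integral on C1)
β2 →J2  (closing 1-jn rule on J3)
β1 →GY1  (J2 effort already set via bond 2)
β5 →R2  (0-jn J2 has e-setter on 2)
β0 →GY1  (GY GY1: same side as bond 1)
β4 →J1  (J1 flow already set via bond 0)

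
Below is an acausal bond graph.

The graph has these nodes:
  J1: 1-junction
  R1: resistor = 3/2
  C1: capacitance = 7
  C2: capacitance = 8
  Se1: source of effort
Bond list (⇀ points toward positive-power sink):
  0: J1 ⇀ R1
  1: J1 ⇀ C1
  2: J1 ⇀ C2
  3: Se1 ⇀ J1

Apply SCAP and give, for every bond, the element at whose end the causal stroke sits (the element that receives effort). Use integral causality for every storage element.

bond 3 stroke at J1  (source Se1 imposes e)
bond 1 stroke at J1  (C1 outputs effort q/C1)
bond 2 stroke at J1  (prefer integral on C2)
bond 0 stroke at R1  (J1: last free bond brings flow in)

bond 0 stroke→R1
bond 1 stroke→J1
bond 2 stroke→J1
bond 3 stroke→J1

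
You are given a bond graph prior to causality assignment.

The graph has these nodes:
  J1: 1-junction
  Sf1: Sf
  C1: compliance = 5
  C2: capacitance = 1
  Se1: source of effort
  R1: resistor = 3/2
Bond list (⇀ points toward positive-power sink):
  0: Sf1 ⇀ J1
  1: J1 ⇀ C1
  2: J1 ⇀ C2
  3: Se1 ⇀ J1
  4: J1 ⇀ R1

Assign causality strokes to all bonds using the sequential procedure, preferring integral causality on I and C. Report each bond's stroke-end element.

b0 →Sf1  (source Sf1 imposes f)
b3 →J1  (source Se1 imposes e)
b1 →J1  (J1 flow already set via bond 0)
b2 →J1  (J1: bond 0 brought flow, rest push out)
b4 →J1  (common-f at J1 fixed by 0)

β0 |Sf1
β1 |J1
β2 |J1
β3 |J1
β4 |J1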